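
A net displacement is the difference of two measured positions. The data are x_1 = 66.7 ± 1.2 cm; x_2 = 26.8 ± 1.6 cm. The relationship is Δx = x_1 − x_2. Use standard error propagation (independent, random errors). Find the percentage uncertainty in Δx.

Absolute uncertainties add in quadrature for a linear combination:
  (δx_1)² = 1.44;  (δx_2)² = 2.56
δΔx = √(4.00) = 2.00 cm
Δx = 39.9 cm, so δΔx/Δx = 2.00/39.9 = 0.0501.

5.01%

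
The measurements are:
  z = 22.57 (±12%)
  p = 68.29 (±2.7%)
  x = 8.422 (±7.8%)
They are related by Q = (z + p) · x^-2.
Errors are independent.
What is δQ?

0.205

Let u = z + p = 90.86. δu = √(δz² + δp²) = √(7.34 + 3.40) = 3.28, so δu/u = 0.0361.
Q is then a monomial in u, x:
δQ/Q = √((δu/u)² + (-2·δx/x)²) = √(0.00130 + 0.0243) = 0.160
Q = 1.281, so δQ = 0.160 × 1.281 = 0.205.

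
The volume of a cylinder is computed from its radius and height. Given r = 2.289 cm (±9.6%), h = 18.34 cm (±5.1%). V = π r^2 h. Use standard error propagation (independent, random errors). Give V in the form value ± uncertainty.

301.9 ± 60.0 cm^3

For a monomial V ∝ r^2, h, fractional errors add in quadrature:
  (2·δr/r)² = (2×0.0960)² = 0.0369;  (1·δh/h)² = (1×0.0510)² = 0.00260
δV/V = √(0.0395) = 0.199
V = 301.9 cm^3, so δV = 0.199 × 301.9 = 60.0 cm^3.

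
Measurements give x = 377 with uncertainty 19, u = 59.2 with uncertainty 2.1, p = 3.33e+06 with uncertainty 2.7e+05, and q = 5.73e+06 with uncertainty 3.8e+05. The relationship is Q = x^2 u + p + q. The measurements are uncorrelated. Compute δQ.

1.01e+06

Let w = x^2·u = 8.41e+06. δw/w = √((2·δx/x)² + (1·δu/u)²) = √(0.0102 + 0.00126) = 0.107, so δw = 8.99e+05.
Q = w + p + q: δQ = √(δw² + δp² + δq²) = √(8.08e+11 + 7.29e+10 + 1.44e+11) = 1.01e+06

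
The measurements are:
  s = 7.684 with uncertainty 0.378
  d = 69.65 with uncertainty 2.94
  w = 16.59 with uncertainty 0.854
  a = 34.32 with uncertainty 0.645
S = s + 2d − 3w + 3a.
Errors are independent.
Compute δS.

Sums and differences: (δS)² = Σ (cᵢ δxᵢ)².
  (δs)² = 0.143;  (2·δd)² = 34.6;  (3·δw)² = 6.56;  (3·δa)² = 3.74
δS = √(45.0) = 6.71

6.71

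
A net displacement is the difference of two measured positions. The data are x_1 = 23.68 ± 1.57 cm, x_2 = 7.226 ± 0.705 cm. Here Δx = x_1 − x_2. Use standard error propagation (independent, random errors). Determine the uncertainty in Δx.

1.72 cm

Sums and differences: (δΔx)² = Σ (cᵢ δxᵢ)².
  (δx_1)² = 2.46;  (δx_2)² = 0.497
δΔx = √(2.96) = 1.72 cm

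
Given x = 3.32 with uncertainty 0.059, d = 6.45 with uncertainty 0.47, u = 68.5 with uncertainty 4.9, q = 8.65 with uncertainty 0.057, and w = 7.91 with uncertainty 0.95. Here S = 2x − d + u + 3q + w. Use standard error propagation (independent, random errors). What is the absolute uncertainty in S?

S is a linear combination, so absolute uncertainties add in quadrature:
  (2·δx)² = 0.0139;  (δd)² = 0.221;  (δu)² = 24.0;  (3·δq)² = 0.0292;  (δw)² = 0.902
δS = √(25.2) = 5.02

5.02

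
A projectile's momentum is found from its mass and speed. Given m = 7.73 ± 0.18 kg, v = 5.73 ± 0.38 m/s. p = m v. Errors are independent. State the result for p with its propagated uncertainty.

44.3 ± 3.11 kg·m/s

p is a product of powers, so relative uncertainties combine in quadrature:
  (1·δm/m)² = (1×0.0233)² = 0.000542;  (1·δv/v)² = (1×0.0663)² = 0.00440
δp/p = √(0.00494) = 0.0703
p = 44.3 kg·m/s, so δp = 0.0703 × 44.3 = 3.11 kg·m/s.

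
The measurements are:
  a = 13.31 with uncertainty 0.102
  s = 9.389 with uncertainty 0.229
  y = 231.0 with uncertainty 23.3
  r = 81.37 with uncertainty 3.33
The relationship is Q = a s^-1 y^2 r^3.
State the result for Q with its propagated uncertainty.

(4.075 ± 0.968) × 10^10

Products/powers → add relative errors in quadrature, weighted by exponent:
  (1·δa/a)² = (1×0.00766)² = 5.87e-05;  (-1·δs/s)² = (-1×0.0244)² = 0.000595;  (2·δy/y)² = (2×0.101)² = 0.0407;  (3·δr/r)² = (3×0.0409)² = 0.0151
δQ/Q = √(0.0564) = 0.238
Q = 4.075e+10, so δQ = 0.238 × 4.075e+10 = 9.68e+09.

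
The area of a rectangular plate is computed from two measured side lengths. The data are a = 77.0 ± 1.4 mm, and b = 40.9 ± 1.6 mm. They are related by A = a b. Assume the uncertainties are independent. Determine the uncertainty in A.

Relative error in a monomial: (δA/A)² = Σ (nᵢ · δxᵢ/xᵢ)².
  (1·δa/a)² = (1×0.0182)² = 0.000331;  (1·δb/b)² = (1×0.0391)² = 0.00153
δA/A = √(0.00186) = 0.0431
A = 3150 mm^2, so δA = 0.0431 × 3150 = 136 mm^2.

136 mm^2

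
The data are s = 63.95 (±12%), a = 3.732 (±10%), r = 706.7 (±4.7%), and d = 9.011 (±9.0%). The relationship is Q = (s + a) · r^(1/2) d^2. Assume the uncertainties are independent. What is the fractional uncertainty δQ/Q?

0.214

Let u = s + a = 67.68. δu = √(δs² + δa²) = √(58.9 + 0.139) = 7.68, so δu/u = 0.114.
Q is then a monomial in u, r, d:
δQ/Q = √((δu/u)² + (½·δr/r)² + (2·δd/d)²) = √(0.0129 + 0.000552 + 0.0324) = 0.214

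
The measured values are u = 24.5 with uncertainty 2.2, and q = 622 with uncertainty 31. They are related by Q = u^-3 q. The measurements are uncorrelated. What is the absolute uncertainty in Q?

Each factor contributes (exponent × relative error)² to (δQ/Q)²:
  (-3·δu/u)² = (-3×0.0898)² = 0.0726;  (1·δq/q)² = (1×0.0498)² = 0.00248
δQ/Q = √(0.0751) = 0.274
Q = 0.0423, so δQ = 0.274 × 0.0423 = 0.0116.

0.0116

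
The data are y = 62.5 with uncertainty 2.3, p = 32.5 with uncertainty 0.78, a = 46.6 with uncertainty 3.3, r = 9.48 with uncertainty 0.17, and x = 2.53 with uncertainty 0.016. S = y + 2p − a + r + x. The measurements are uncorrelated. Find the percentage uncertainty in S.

For a sum/difference, combine absolute errors in quadrature:
  (δy)² = 5.29;  (2·δp)² = 2.43;  (δa)² = 10.9;  (δr)² = 0.0289;  (δx)² = 0.000256
δS = √(18.6) = 4.32
S = 92.9, so δS/S = 4.32/92.9 = 0.0465.

4.65%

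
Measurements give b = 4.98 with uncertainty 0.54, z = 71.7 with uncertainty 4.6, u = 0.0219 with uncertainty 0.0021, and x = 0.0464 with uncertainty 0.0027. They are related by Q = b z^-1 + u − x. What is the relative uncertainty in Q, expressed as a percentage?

Let p = b·z^-1 = 0.0695. δp/p = √((1·δb/b)² + (-1·δz/z)²) = √(0.0118 + 0.00412) = 0.126, so δp = 0.00875.
Q = p + u − x: δQ = √(δp² + δu² + δx²) = √(7.66e-05 + 4.41e-06 + 7.29e-06) = 0.00940
Q = 0.0450, so δQ/Q = 0.00940/0.0450 = 0.209.

20.9%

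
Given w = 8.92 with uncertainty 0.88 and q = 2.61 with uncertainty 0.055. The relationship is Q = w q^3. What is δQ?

18.6

Each factor contributes (exponent × relative error)² to (δQ/Q)²:
  (1·δw/w)² = (1×0.0987)² = 0.00973;  (3·δq/q)² = (3×0.0211)² = 0.00400
δQ/Q = √(0.0137) = 0.117
Q = 159, so δQ = 0.117 × 159 = 18.6.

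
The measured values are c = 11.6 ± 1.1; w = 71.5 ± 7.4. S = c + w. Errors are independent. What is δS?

Absolute uncertainties add in quadrature for a linear combination:
  (δc)² = 1.21;  (δw)² = 54.8
δS = √(56.0) = 7.48

7.48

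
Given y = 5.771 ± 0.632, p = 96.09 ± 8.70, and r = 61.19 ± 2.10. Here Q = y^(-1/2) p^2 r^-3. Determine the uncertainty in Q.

Q is a product of powers, so relative uncertainties combine in quadrature:
  (−½·δy/y)² = (-0.5×0.110)² = 0.00300;  (2·δp/p)² = (2×0.0905)² = 0.0328;  (-3·δr/r)² = (-3×0.0343)² = 0.0106
δQ/Q = √(0.0464) = 0.215
Q = 0.01678, so δQ = 0.215 × 0.01678 = 0.00361.

0.00361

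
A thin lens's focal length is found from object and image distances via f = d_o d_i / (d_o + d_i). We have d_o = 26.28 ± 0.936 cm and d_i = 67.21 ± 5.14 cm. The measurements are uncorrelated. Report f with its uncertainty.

18.89 ± 0.632 cm

∂f/∂d_o = (d_i/(d_o+d_i))² = 0.517;  ∂f/∂d_i = (d_o/(d_o+d_i))² = 0.0790
δf = √((∂f/∂d_o · δd_o)² + (∂f/∂d_i · δd_i)²) = √(0.234 + 0.165) = 0.632 cm
f = 18.89 cm.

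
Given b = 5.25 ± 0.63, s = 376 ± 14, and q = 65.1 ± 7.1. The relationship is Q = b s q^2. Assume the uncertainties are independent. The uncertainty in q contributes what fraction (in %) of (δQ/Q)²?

(δQ/Q)² = (1·δb/b)² + (1·δs/s)² + (2·δq/q)²
  b term: (1×0.120)² = 0.0144
  s term: (1×0.0372)² = 0.00139
  q term: (2×0.109)² = 0.0476
Total = 0.0634. Share from q = 0.0476/0.0634 = 0.751.

75.1%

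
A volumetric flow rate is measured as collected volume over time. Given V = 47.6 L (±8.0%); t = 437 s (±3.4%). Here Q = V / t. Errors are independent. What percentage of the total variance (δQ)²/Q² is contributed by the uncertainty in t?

(δQ/Q)² = (1·δV/V)² + (-1·δt/t)²
  V term: (1×0.0800)² = 0.00640
  t term: (-1×0.0340)² = 0.00116
Total = 0.00756. Share from t = 0.00116/0.00756 = 0.153.

15.3%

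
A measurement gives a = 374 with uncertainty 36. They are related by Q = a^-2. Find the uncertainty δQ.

Relative error in a monomial: (δQ/Q)² = Σ (nᵢ · δxᵢ/xᵢ)².
  (-2·δa/a)² = (-2×0.0963)² = 0.0371
δQ/Q = √(0.0371) = 0.193
Q = 7.15e-06, so δQ = 0.193 × 7.15e-06 = 1.38e-06.

1.38e-06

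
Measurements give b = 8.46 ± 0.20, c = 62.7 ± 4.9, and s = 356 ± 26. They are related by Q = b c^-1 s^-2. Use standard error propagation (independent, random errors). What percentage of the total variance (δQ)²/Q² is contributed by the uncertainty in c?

(δQ/Q)² = (1·δb/b)² + (-1·δc/c)² + (-2·δs/s)²
  b term: (1×0.0236)² = 0.000559
  c term: (-1×0.0781)² = 0.00611
  s term: (-2×0.0730)² = 0.0213
Total = 0.0280. Share from c = 0.00611/0.0280 = 0.218.

21.8%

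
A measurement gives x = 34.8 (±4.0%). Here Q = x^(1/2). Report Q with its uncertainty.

Q ∝ x^(1/2), so δQ/Q = |½| · δx/x = 0.5 × 0.0400 = 0.0200.
Q = 5.90, so δQ = 0.0200 × 5.90 = 0.118.

5.90 ± 0.118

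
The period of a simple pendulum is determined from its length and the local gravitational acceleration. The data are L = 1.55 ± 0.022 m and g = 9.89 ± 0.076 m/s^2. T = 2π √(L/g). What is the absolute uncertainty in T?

Relative error in a monomial: (δT/T)² = Σ (nᵢ · δxᵢ/xᵢ)².
  (½·δL/L)² = (0.5×0.0142)² = 5.04e-05;  (−½·δg/g)² = (-0.5×0.00768)² = 1.48e-05
δT/T = √(6.51e-05) = 0.00807
T = 2.49 s, so δT = 0.00807 × 2.49 = 0.0201 s.

0.0201 s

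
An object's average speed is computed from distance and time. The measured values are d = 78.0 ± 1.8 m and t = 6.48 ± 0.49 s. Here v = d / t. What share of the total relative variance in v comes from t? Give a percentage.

91.5%

(δv/v)² = (1·δd/d)² + (-1·δt/t)²
  d term: (1×0.0231)² = 0.000533
  t term: (-1×0.0756)² = 0.00572
Total = 0.00625. Share from t = 0.00572/0.00625 = 0.915.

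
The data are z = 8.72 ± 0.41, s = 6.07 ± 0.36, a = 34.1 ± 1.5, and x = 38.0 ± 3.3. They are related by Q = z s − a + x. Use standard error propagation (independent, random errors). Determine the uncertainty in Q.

5.40

Let p = z·s = 52.9. δp/p = √((1·δz/z)² + (1·δs/s)²) = √(0.00221 + 0.00352) = 0.0757, so δp = 4.01.
Q = p − a + x: δQ = √(δp² + δa² + δx²) = √(16.0 + 2.25 + 10.9) = 5.40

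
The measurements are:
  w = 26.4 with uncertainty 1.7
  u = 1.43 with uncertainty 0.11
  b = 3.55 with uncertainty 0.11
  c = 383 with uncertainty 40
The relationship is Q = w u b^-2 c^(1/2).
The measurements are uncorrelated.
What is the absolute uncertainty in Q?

Each factor contributes (exponent × relative error)² to (δQ/Q)²:
  (1·δw/w)² = (1×0.0644)² = 0.00415;  (1·δu/u)² = (1×0.0769)² = 0.00592;  (-2·δb/b)² = (-2×0.0310)² = 0.00384;  (½·δc/c)² = (0.5×0.104)² = 0.00273
δQ/Q = √(0.0166) = 0.129
Q = 58.6, so δQ = 0.129 × 58.6 = 7.56.

7.56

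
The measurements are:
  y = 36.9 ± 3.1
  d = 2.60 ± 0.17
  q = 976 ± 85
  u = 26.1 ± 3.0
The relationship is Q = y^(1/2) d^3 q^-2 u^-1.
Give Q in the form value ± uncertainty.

(4.29 ± 1.24) × 10^-6

Since Q is a product/quotient, work with relative uncertainties:
  (½·δy/y)² = (0.5×0.0840)² = 0.00176;  (3·δd/d)² = (3×0.0654)² = 0.0385;  (-2·δq/q)² = (-2×0.0871)² = 0.0303;  (-1·δu/u)² = (-1×0.115)² = 0.0132
δQ/Q = √(0.0838) = 0.289
Q = 4.29e-06, so δQ = 0.289 × 4.29e-06 = 1.24e-06.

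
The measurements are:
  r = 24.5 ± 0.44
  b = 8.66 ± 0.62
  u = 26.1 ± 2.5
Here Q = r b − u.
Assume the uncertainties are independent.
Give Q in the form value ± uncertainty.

Let p = r·b = 212. δp/p = √((1·δr/r)² + (1·δb/b)²) = √(0.000323 + 0.00513) = 0.0738, so δp = 15.7.
Q = p − u: δQ = √(δp² + δu²) = √(245 + 6.25) = 15.9
Q = 186.

186 ± 15.9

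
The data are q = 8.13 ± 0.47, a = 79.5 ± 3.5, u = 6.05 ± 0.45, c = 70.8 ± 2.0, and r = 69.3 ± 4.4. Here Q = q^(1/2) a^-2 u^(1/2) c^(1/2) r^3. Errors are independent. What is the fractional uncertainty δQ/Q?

0.216

Since Q is a product/quotient, work with relative uncertainties:
  (½·δq/q)² = (0.5×0.0578)² = 0.000836;  (-2·δa/a)² = (-2×0.0440)² = 0.00775;  (½·δu/u)² = (0.5×0.0744)² = 0.00138;  (½·δc/c)² = (0.5×0.0282)² = 0.000199;  (3·δr/r)² = (3×0.0635)² = 0.0363
δQ/Q = √(0.0465) = 0.216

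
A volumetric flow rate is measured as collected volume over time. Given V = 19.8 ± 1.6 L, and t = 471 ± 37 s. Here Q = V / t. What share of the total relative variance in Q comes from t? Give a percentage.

48.6%

(δQ/Q)² = (1·δV/V)² + (-1·δt/t)²
  V term: (1×0.0808)² = 0.00653
  t term: (-1×0.0786)² = 0.00617
Total = 0.0127. Share from t = 0.00617/0.0127 = 0.486.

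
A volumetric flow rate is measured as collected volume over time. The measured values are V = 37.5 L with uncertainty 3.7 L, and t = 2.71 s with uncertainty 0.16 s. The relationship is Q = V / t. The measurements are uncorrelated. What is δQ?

Products/powers → add relative errors in quadrature, weighted by exponent:
  (1·δV/V)² = (1×0.0987)² = 0.00974;  (-1·δt/t)² = (-1×0.0590)² = 0.00349
δQ/Q = √(0.0132) = 0.115
Q = 13.8 L/s, so δQ = 0.115 × 13.8 = 1.59 L/s.

1.59 L/s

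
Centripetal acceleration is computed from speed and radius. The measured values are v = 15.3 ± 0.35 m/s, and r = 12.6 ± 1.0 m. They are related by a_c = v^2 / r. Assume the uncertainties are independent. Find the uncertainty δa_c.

Relative error in a monomial: (δa_c/a_c)² = Σ (nᵢ · δxᵢ/xᵢ)².
  (2·δv/v)² = (2×0.0229)² = 0.00209;  (-1·δr/r)² = (-1×0.0794)² = 0.00630
δa_c/a_c = √(0.00839) = 0.0916
a_c = 18.6 m/s^2, so δa_c = 0.0916 × 18.6 = 1.70 m/s^2.

1.70 m/s^2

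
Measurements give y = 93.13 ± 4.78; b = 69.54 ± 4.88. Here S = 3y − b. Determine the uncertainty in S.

Each term contributes (cᵢ δxᵢ)² to (δS)²:
  (3·δy)² = 206;  (δb)² = 23.8
δS = √(229) = 15.1

15.1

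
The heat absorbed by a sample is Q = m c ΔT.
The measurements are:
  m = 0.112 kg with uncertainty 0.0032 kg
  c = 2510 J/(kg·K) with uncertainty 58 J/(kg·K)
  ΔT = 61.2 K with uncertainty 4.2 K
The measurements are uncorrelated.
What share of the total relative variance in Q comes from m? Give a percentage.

(δQ/Q)² = (1·δm/m)² + (1·δc/c)² + (1·δΔT/ΔT)²
  m term: (1×0.0286)² = 0.000816
  c term: (1×0.0231)² = 0.000534
  ΔT term: (1×0.0686)² = 0.00471
Total = 0.00606. Share from m = 0.000816/0.00606 = 0.135.

13.5%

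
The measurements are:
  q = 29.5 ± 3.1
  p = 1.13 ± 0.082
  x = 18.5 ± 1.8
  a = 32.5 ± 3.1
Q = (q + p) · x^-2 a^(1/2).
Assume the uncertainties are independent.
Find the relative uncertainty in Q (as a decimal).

Let u = q + p = 30.6. δu = √(δq² + δp²) = √(9.61 + 0.00672) = 3.10, so δu/u = 0.101.
Q is then a monomial in u, x, a:
δQ/Q = √((δu/u)² + (-2·δx/x)² + (½·δa/a)²) = √(0.0103 + 0.0379 + 0.00227) = 0.224

0.224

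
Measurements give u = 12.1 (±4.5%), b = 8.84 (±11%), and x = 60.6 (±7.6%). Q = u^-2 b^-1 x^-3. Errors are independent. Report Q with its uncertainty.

For a monomial Q ∝ u^-2, b^-1, x^-3, fractional errors add in quadrature:
  (-2·δu/u)² = (-2×0.0450)² = 0.00810;  (-1·δb/b)² = (-1×0.110)² = 0.0121;  (-3·δx/x)² = (-3×0.0760)² = 0.0520
δQ/Q = √(0.0722) = 0.269
Q = 3.47e-09, so δQ = 0.269 × 3.47e-09 = 9.33e-10.

(3.47 ± 0.933) × 10^-9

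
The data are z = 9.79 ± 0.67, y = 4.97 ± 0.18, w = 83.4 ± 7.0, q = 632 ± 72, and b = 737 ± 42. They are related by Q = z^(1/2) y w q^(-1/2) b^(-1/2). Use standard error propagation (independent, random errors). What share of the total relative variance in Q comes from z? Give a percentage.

(δQ/Q)² = (½·δz/z)² + (1·δy/y)² + (1·δw/w)² + (−½·δq/q)² + (−½·δb/b)²
  z term: (0.5×0.0684)² = 0.00117
  y term: (1×0.0362)² = 0.00131
  w term: (1×0.0839)² = 0.00704
  q term: (-0.5×0.114)² = 0.00324
  b term: (-0.5×0.0570)² = 0.000812
Total = 0.0136. Share from z = 0.00117/0.0136 = 0.0862.

8.62%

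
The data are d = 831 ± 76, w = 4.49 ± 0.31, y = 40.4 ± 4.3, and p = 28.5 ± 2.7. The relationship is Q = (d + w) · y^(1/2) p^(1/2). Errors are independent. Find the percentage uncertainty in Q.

Let u = d + w = 835. δu = √(δd² + δw²) = √(5780 + 0.0961) = 76.0, so δu/u = 0.0910.
Q is then a monomial in u, y, p:
δQ/Q = √((δu/u)² + (½·δy/y)² + (½·δp/p)²) = √(0.00827 + 0.00283 + 0.00224) = 0.116

11.6%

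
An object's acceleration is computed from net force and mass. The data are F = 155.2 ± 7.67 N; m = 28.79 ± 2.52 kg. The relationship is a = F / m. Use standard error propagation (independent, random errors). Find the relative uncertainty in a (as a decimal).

0.101

Products/powers → add relative errors in quadrature, weighted by exponent:
  (1·δF/F)² = (1×0.0494)² = 0.00244;  (-1·δm/m)² = (-1×0.0875)² = 0.00766
δa/a = √(0.0101) = 0.101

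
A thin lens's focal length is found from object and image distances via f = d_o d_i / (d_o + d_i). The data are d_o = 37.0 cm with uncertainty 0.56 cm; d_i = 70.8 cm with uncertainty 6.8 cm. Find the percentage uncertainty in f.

3.44%

∂f/∂d_o = (d_i/(d_o+d_i))² = 0.431;  ∂f/∂d_i = (d_o/(d_o+d_i))² = 0.118
δf = √((∂f/∂d_o · δd_o)² + (∂f/∂d_i · δd_i)²) = √(0.0583 + 0.642) = 0.837 cm
f = 24.3 cm, so δf/f = 0.837/24.3 = 0.0344.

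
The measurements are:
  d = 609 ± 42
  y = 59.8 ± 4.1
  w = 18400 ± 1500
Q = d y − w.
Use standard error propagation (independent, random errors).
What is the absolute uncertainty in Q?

Let p = d·y = 36400. δp/p = √((1·δd/d)² + (1·δy/y)²) = √(0.00476 + 0.00470) = 0.0972, so δp = 3540.
Q = p − w: δQ = √(δp² + δw²) = √(1.25e+07 + 2.25e+06) = 3850

3850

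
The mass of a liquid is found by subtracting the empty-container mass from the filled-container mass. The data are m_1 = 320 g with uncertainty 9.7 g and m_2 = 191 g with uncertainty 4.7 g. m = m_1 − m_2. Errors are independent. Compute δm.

10.8 g

Each term contributes (cᵢ δxᵢ)² to (δm)²:
  (δm_1)² = 94.1;  (δm_2)² = 22.1
δm = √(116) = 10.8 g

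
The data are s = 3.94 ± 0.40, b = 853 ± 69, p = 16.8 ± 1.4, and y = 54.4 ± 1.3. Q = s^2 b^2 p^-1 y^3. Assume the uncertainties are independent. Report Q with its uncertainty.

(1.08 ± 0.305) × 10^11

Since Q is a product/quotient, work with relative uncertainties:
  (2·δs/s)² = (2×0.102)² = 0.0412;  (2·δb/b)² = (2×0.0809)² = 0.0262;  (-1·δp/p)² = (-1×0.0833)² = 0.00694;  (3·δy/y)² = (3×0.0239)² = 0.00514
δQ/Q = √(0.0795) = 0.282
Q = 1.08e+11, so δQ = 0.282 × 1.08e+11 = 3.05e+10.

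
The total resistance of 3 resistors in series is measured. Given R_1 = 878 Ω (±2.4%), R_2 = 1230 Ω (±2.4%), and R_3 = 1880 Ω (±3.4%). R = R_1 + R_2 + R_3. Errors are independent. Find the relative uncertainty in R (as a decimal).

Absolute uncertainties add in quadrature for a linear combination:
  (δR_1)² = 444;  (δR_2)² = 871;  (δR_3)² = 4090
δR = √(5400) = 73.5 Ω
R = 3990 Ω, so δR/R = 73.5/3990 = 0.0184.

0.0184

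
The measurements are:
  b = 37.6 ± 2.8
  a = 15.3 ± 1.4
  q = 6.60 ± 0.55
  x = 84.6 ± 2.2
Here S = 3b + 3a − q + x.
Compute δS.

9.66

Sums and differences: (δS)² = Σ (cᵢ δxᵢ)².
  (3·δb)² = 70.6;  (3·δa)² = 17.6;  (δq)² = 0.303;  (δx)² = 4.84
δS = √(93.3) = 9.66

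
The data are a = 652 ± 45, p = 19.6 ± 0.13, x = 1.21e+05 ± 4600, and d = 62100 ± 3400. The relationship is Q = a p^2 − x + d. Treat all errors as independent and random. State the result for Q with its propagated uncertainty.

Let w = a·p^2 = 2.5e+05. δw/w = √((1·δa/a)² + (2·δp/p)²) = √(0.00476 + 0.000176) = 0.0703, so δw = 17600.
Q = w − x + d: δQ = √(δw² + δx² + δd²) = √(3.1e+08 + 2.12e+07 + 1.16e+07) = 18500
Q = 1.92e+05.

(1.92 ± 0.185) × 10^5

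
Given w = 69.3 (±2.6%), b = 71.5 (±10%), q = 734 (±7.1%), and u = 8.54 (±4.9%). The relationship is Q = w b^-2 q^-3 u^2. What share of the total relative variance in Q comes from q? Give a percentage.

47.4%

(δQ/Q)² = (1·δw/w)² + (-2·δb/b)² + (-3·δq/q)² + (2·δu/u)²
  w term: (1×0.0260)² = 0.000676
  b term: (-2×0.100)² = 0.0400
  q term: (-3×0.0710)² = 0.0454
  u term: (2×0.0490)² = 0.00960
Total = 0.0956. Share from q = 0.0454/0.0956 = 0.474.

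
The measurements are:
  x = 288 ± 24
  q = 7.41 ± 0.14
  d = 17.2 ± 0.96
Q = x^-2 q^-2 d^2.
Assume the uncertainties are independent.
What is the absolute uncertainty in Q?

For a monomial Q ∝ x^-2, q^-2, d^2, fractional errors add in quadrature:
  (-2·δx/x)² = (-2×0.0833)² = 0.0278;  (-2·δq/q)² = (-2×0.0189)² = 0.00143;  (2·δd/d)² = (2×0.0558)² = 0.0125
δQ/Q = √(0.0417) = 0.204
Q = 6.5e-05, so δQ = 0.204 × 6.5e-05 = 1.33e-05.

1.33e-05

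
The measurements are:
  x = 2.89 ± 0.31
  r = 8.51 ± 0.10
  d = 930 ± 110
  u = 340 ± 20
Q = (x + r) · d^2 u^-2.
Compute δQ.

Let w = x + r = 11.4. δw = √(δx² + δr²) = √(0.0961 + 0.0100) = 0.326, so δw/w = 0.0286.
Q is then a monomial in w, d, u:
δQ/Q = √((δw/w)² + (2·δd/d)² + (-2·δu/u)²) = √(0.000816 + 0.0560 + 0.0138) = 0.266
Q = 85.3, so δQ = 0.266 × 85.3 = 22.7.

22.7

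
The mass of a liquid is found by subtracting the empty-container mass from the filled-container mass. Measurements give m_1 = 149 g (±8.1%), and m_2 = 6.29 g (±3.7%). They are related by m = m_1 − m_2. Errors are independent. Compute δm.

12.1 g

Sums and differences: (δm)² = Σ (cᵢ δxᵢ)².
  (δm_1)² = 146;  (δm_2)² = 0.0542
δm = √(146) = 12.1 g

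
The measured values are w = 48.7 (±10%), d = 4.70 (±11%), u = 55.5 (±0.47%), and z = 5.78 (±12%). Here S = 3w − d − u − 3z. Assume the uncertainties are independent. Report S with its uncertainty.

68.6 ± 14.8

S is a linear combination, so absolute uncertainties add in quadrature:
  (3·δw)² = 213;  (δd)² = 0.267;  (δu)² = 0.0680;  (3·δz)² = 4.33
δS = √(218) = 14.8
S = 68.6.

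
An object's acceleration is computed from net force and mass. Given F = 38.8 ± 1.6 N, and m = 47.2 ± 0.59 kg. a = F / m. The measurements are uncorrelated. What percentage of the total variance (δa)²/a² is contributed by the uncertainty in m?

(δa/a)² = (1·δF/F)² + (-1·δm/m)²
  F term: (1×0.0412)² = 0.00170
  m term: (-1×0.0125)² = 0.000156
Total = 0.00186. Share from m = 0.000156/0.00186 = 0.0842.

8.42%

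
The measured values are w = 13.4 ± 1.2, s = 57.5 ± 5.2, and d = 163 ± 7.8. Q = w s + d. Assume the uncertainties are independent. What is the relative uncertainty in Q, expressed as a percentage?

10.5%

Let p = w·s = 770. δp/p = √((1·δw/w)² + (1·δs/s)²) = √(0.00802 + 0.00818) = 0.127, so δp = 98.1.
Q = p + d: δQ = √(δp² + δd²) = √(9620 + 60.8) = 98.4
Q = 934, so δQ/Q = 98.4/934 = 0.105.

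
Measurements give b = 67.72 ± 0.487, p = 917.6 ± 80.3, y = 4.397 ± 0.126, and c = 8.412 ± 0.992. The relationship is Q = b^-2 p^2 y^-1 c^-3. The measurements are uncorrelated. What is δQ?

0.0278

Q is a product of powers, so relative uncertainties combine in quadrature:
  (-2·δb/b)² = (-2×0.00719)² = 0.000207;  (2·δp/p)² = (2×0.0875)² = 0.0306;  (-1·δy/y)² = (-1×0.0287)² = 0.000821;  (-3·δc/c)² = (-3×0.118)² = 0.125
δQ/Q = √(0.157) = 0.396
Q = 0.07015, so δQ = 0.396 × 0.07015 = 0.0278.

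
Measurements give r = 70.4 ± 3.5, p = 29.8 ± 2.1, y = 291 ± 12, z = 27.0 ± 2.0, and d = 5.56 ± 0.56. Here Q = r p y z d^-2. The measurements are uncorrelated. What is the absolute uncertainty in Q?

1.25e+05

Q is a product of powers, so relative uncertainties combine in quadrature:
  (1·δr/r)² = (1×0.0497)² = 0.00247;  (1·δp/p)² = (1×0.0705)² = 0.00497;  (1·δy/y)² = (1×0.0412)² = 0.00170;  (1·δz/z)² = (1×0.0741)² = 0.00549;  (-2·δd/d)² = (-2×0.101)² = 0.0406
δQ/Q = √(0.0552) = 0.235
Q = 5.33e+05, so δQ = 0.235 × 5.33e+05 = 1.25e+05.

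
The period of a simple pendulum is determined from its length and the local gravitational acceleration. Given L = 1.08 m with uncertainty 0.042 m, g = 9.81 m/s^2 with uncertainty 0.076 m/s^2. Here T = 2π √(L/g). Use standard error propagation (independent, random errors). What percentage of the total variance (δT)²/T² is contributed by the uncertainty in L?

(δT/T)² = (½·δL/L)² + (−½·δg/g)²
  L term: (0.5×0.0389)² = 0.000378
  g term: (-0.5×0.00775)² = 1.5e-05
Total = 0.000393. Share from L = 0.000378/0.000393 = 0.962.

96.2%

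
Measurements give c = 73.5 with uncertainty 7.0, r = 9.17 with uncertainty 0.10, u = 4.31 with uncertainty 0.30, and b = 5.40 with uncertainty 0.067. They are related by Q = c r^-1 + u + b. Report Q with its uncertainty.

17.7 ± 0.828

Let p = c·r^-1 = 8.02. δp/p = √((1·δc/c)² + (-1·δr/r)²) = √(0.00907 + 0.000119) = 0.0959, so δp = 0.768.
Q = p + u + b: δQ = √(δp² + δu² + δb²) = √(0.590 + 0.0900 + 0.00449) = 0.828
Q = 17.7.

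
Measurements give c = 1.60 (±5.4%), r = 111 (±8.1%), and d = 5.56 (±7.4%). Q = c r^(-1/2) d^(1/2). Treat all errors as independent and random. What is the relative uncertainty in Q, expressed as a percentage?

For a monomial Q ∝ c, r^(-1/2), d^(1/2), fractional errors add in quadrature:
  (1·δc/c)² = (1×0.0540)² = 0.00292;  (−½·δr/r)² = (-0.5×0.0810)² = 0.00164;  (½·δd/d)² = (0.5×0.0740)² = 0.00137
δQ/Q = √(0.00593) = 0.0770

7.70%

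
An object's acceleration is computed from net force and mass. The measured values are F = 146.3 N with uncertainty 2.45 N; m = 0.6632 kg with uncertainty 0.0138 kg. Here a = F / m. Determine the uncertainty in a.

5.89 m/s^2

For a monomial a ∝ F, m^-1, fractional errors add in quadrature:
  (1·δF/F)² = (1×0.0167)² = 0.000280;  (-1·δm/m)² = (-1×0.0208)² = 0.000433
δa/a = √(0.000713) = 0.0267
a = 220.6 m/s^2, so δa = 0.0267 × 220.6 = 5.89 m/s^2.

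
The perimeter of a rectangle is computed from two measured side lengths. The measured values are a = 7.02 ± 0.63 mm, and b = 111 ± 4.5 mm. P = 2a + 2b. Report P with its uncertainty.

236 ± 9.09 mm

For a sum/difference, combine absolute errors in quadrature:
  (2·δa)² = 1.59;  (2·δb)² = 81.0
δP = √(82.6) = 9.09 mm
P = 236 mm.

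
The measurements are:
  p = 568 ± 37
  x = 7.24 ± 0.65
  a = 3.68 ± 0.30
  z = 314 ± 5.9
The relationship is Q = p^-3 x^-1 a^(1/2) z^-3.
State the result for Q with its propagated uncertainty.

Q is a product of powers, so relative uncertainties combine in quadrature:
  (-3·δp/p)² = (-3×0.0651)² = 0.0382;  (-1·δx/x)² = (-1×0.0898)² = 0.00806;  (½·δa/a)² = (0.5×0.0815)² = 0.00166;  (-3·δz/z)² = (-3×0.0188)² = 0.00318
δQ/Q = √(0.0511) = 0.226
Q = 4.67e-17, so δQ = 0.226 × 4.67e-17 = 1.06e-17.

(4.67 ± 1.06) × 10^-17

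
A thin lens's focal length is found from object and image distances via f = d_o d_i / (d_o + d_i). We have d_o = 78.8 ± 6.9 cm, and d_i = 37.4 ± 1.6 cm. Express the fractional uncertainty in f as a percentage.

4.04%

∂f/∂d_o = (d_i/(d_o+d_i))² = 0.104;  ∂f/∂d_i = (d_o/(d_o+d_i))² = 0.460
δf = √((∂f/∂d_o · δd_o)² + (∂f/∂d_i · δd_i)²) = √(0.511 + 0.541) = 1.03 cm
f = 25.4 cm, so δf/f = 1.03/25.4 = 0.0404.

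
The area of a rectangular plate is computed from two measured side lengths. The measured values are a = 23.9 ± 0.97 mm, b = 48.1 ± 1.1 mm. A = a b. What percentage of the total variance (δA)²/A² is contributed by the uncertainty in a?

(δA/A)² = (1·δa/a)² + (1·δb/b)²
  a term: (1×0.0406)² = 0.00165
  b term: (1×0.0229)² = 0.000523
Total = 0.00217. Share from a = 0.00165/0.00217 = 0.759.

75.9%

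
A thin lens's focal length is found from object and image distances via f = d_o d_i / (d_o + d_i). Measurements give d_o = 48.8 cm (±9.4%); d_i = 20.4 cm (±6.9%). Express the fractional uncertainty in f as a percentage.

5.60%

∂f/∂d_o = (d_i/(d_o+d_i))² = 0.0869;  ∂f/∂d_i = (d_o/(d_o+d_i))² = 0.497
δf = √((∂f/∂d_o · δd_o)² + (∂f/∂d_i · δd_i)²) = √(0.159 + 0.490) = 0.806 cm
f = 14.4 cm, so δf/f = 0.806/14.4 = 0.0560.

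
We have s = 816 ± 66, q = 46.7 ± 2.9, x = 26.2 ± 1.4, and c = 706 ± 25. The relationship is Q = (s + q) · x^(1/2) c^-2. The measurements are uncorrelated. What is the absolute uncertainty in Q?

Let u = s + q = 863. δu = √(δs² + δq²) = √(4360 + 8.41) = 66.1, so δu/u = 0.0766.
Q is then a monomial in u, x, c:
δQ/Q = √((δu/u)² + (½·δx/x)² + (-2·δc/c)²) = √(0.00586 + 0.000714 + 0.00502) = 0.108
Q = 0.00886, so δQ = 0.108 × 0.00886 = 0.000954.

0.000954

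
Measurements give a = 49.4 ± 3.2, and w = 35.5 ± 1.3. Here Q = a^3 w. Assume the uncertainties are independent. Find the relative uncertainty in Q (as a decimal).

0.198

Products/powers → add relative errors in quadrature, weighted by exponent:
  (3·δa/a)² = (3×0.0648)² = 0.0378;  (1·δw/w)² = (1×0.0366)² = 0.00134
δQ/Q = √(0.0391) = 0.198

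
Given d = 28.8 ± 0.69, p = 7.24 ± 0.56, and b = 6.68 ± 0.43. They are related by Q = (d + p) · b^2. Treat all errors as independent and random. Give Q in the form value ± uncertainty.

1610 ± 211

Let u = d + p = 36.0. δu = √(δd² + δp²) = √(0.476 + 0.314) = 0.889, so δu/u = 0.0247.
Q is then a monomial in u, b:
δQ/Q = √((δu/u)² + (2·δb/b)²) = √(0.000608 + 0.0166) = 0.131
Q = 1610, so δQ = 0.131 × 1610 = 211.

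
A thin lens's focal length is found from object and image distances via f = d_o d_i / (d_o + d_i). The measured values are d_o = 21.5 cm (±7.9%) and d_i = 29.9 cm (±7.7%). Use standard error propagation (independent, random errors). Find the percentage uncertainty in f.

∂f/∂d_o = (d_i/(d_o+d_i))² = 0.338;  ∂f/∂d_i = (d_o/(d_o+d_i))² = 0.175
δf = √((∂f/∂d_o · δd_o)² + (∂f/∂d_i · δd_i)²) = √(0.330 + 0.162) = 0.702 cm
f = 12.5 cm, so δf/f = 0.702/12.5 = 0.0561.

5.61%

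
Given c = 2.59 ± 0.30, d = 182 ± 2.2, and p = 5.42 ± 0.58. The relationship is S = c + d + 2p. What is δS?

S is a linear combination, so absolute uncertainties add in quadrature:
  (δc)² = 0.0900;  (δd)² = 4.84;  (2·δp)² = 1.35
δS = √(6.28) = 2.51

2.51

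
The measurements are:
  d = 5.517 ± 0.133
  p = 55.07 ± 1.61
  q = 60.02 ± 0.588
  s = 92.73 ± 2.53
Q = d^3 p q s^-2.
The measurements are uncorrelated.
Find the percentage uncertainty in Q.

9.57%

Q is a product of powers, so relative uncertainties combine in quadrature:
  (3·δd/d)² = (3×0.0241)² = 0.00523;  (1·δp/p)² = (1×0.0292)² = 0.000855;  (1·δq/q)² = (1×0.00980)² = 9.6e-05;  (-2·δs/s)² = (-2×0.0273)² = 0.00298
δQ/Q = √(0.00916) = 0.0957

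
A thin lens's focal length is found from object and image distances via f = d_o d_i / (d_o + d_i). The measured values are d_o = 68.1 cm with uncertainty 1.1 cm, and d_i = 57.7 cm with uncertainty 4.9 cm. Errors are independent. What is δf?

∂f/∂d_o = (d_i/(d_o+d_i))² = 0.210;  ∂f/∂d_i = (d_o/(d_o+d_i))² = 0.293
δf = √((∂f/∂d_o · δd_o)² + (∂f/∂d_i · δd_i)²) = √(0.0536 + 2.06) = 1.45 cm

1.45 cm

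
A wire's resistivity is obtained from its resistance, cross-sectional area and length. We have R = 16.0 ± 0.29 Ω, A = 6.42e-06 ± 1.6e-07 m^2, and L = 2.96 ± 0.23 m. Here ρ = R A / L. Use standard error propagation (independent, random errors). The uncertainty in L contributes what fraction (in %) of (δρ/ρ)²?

(δρ/ρ)² = (1·δR/R)² + (1·δA/A)² + (-1·δL/L)²
  R term: (1×0.0181)² = 0.000329
  A term: (1×0.0249)² = 0.000621
  L term: (-1×0.0777)² = 0.00604
Total = 0.00699. Share from L = 0.00604/0.00699 = 0.864.

86.4%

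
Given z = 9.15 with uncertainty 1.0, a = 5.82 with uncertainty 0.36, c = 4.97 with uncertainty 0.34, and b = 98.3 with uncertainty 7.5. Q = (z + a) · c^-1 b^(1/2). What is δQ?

3.16

Let u = z + a = 15.0. δu = √(δz² + δa²) = √(1.00 + 0.130) = 1.06, so δu/u = 0.0710.
Q is then a monomial in u, c, b:
δQ/Q = √((δu/u)² + (-1·δc/c)² + (½·δb/b)²) = √(0.00504 + 0.00468 + 0.00146) = 0.106
Q = 29.9, so δQ = 0.106 × 29.9 = 3.16.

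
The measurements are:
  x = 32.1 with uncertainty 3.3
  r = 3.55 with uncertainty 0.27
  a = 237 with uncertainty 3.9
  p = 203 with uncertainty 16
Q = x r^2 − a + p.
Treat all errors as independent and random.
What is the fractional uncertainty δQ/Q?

0.205

Let w = x·r^2 = 405. δw/w = √((1·δx/x)² + (2·δr/r)²) = √(0.0106 + 0.0231) = 0.184, so δw = 74.3.
Q = w − a + p: δQ = √(δw² + δa² + δp²) = √(5520 + 15.2 + 256) = 76.1
Q = 371, so δQ/Q = 76.1/371 = 0.205.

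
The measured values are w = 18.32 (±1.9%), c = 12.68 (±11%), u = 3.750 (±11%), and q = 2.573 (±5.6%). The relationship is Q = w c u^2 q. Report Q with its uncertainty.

For a monomial Q ∝ w, c, u^2, q, fractional errors add in quadrature:
  (1·δw/w)² = (1×0.0190)² = 0.000361;  (1·δc/c)² = (1×0.110)² = 0.0121;  (2·δu/u)² = (2×0.110)² = 0.0484;  (1·δq/q)² = (1×0.0560)² = 0.00314
δQ/Q = √(0.0640) = 0.253
Q = 8405, so δQ = 0.253 × 8405 = 2130.

8405 ± 2130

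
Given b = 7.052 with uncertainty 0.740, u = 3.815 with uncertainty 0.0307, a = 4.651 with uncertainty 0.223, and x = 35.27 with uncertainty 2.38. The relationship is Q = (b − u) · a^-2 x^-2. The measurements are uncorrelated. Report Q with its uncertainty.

Let w = b − u = 3.237. δw = √(δb² + δu²) = √(0.548 + 0.000942) = 0.741, so δw/w = 0.229.
Q is then a monomial in w, a, x:
δQ/Q = √((δw/w)² + (-2·δa/a)² + (-2·δx/x)²) = √(0.0524 + 0.00920 + 0.0182) = 0.282
Q = 0.0001203, so δQ = 0.282 × 0.0001203 = 3.4e-05.

(1.203 ± 0.340) × 10^-4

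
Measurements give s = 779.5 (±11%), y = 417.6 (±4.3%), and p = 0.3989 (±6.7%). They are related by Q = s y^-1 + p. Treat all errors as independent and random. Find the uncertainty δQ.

0.222

Let w = s·y^-1 = 1.867. δw/w = √((1·δs/s)² + (-1·δy/y)²) = √(0.0121 + 0.00185) = 0.118, so δw = 0.220.
Q = w + p: δQ = √(δw² + δp²) = √(0.0486 + 0.000714) = 0.222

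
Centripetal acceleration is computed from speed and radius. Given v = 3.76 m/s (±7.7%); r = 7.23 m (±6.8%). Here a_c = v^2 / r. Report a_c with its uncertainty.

1.96 ± 0.329 m/s^2

Relative error in a monomial: (δa_c/a_c)² = Σ (nᵢ · δxᵢ/xᵢ)².
  (2·δv/v)² = (2×0.0770)² = 0.0237;  (-1·δr/r)² = (-1×0.0680)² = 0.00462
δa_c/a_c = √(0.0283) = 0.168
a_c = 1.96 m/s^2, so δa_c = 0.168 × 1.96 = 0.329 m/s^2.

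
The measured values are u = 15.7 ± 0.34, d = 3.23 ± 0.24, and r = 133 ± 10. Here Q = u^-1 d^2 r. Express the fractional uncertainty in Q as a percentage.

Q is a product of powers, so relative uncertainties combine in quadrature:
  (-1·δu/u)² = (-1×0.0217)² = 0.000469;  (2·δd/d)² = (2×0.0743)² = 0.0221;  (1·δr/r)² = (1×0.0752)² = 0.00565
δQ/Q = √(0.0282) = 0.168

16.8%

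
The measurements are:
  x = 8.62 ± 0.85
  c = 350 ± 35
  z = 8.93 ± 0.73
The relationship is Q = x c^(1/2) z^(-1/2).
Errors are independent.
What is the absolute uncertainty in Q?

Products/powers → add relative errors in quadrature, weighted by exponent:
  (1·δx/x)² = (1×0.0986)² = 0.00972;  (½·δc/c)² = (0.5×0.100)² = 0.00250;  (−½·δz/z)² = (-0.5×0.0817)² = 0.00167
δQ/Q = √(0.0139) = 0.118
Q = 54.0, so δQ = 0.118 × 54.0 = 6.36.

6.36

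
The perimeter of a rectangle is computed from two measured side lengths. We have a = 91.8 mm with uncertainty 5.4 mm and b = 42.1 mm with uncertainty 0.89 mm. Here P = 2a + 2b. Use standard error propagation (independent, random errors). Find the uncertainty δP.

10.9 mm

Absolute uncertainties add in quadrature for a linear combination:
  (2·δa)² = 117;  (2·δb)² = 3.17
δP = √(120) = 10.9 mm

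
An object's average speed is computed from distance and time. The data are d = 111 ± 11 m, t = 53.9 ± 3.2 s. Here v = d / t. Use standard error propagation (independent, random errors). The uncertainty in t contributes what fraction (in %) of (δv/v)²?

(δv/v)² = (1·δd/d)² + (-1·δt/t)²
  d term: (1×0.0991)² = 0.00982
  t term: (-1×0.0594)² = 0.00352
Total = 0.0133. Share from t = 0.00352/0.0133 = 0.264.

26.4%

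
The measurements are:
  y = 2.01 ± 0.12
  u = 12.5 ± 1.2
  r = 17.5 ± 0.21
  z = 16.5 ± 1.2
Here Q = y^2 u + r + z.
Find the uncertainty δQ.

Let p = y^2·u = 50.5. δp/p = √((2·δy/y)² + (1·δu/u)²) = √(0.0143 + 0.00922) = 0.153, so δp = 7.74.
Q = p + r + z: δQ = √(δp² + δr² + δz²) = √(59.9 + 0.0441 + 1.44) = 7.83

7.83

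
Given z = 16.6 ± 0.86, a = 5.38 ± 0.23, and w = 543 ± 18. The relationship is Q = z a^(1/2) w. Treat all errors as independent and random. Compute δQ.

Each factor contributes (exponent × relative error)² to (δQ/Q)²:
  (1·δz/z)² = (1×0.0518)² = 0.00268;  (½·δa/a)² = (0.5×0.0428)² = 0.000457;  (1·δw/w)² = (1×0.0331)² = 0.00110
δQ/Q = √(0.00424) = 0.0651
Q = 20900, so δQ = 0.0651 × 20900 = 1360.

1360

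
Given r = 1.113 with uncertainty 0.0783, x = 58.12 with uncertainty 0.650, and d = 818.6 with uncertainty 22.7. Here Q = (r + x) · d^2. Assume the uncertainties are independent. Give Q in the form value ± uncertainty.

Let u = r + x = 59.23. δu = √(δr² + δx²) = √(0.00613 + 0.423) = 0.655, so δu/u = 0.0111.
Q is then a monomial in u, d:
δQ/Q = √((δu/u)² + (2·δd/d)²) = √(0.000122 + 0.00308) = 0.0566
Q = 3.969e+07, so δQ = 0.0566 × 3.969e+07 = 2.24e+06.

(3.969 ± 0.224) × 10^7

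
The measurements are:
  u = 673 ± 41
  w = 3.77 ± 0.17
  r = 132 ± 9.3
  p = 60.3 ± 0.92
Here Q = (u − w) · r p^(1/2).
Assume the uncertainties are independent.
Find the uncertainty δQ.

64300

Let h = u − w = 669. δh = √(δu² + δw²) = √(1680 + 0.0289) = 41.0, so δh/h = 0.0613.
Q is then a monomial in h, r, p:
δQ/Q = √((δh/h)² + (1·δr/r)² + (½·δp/p)²) = √(0.00375 + 0.00496 + 5.82e-05) = 0.0937
Q = 6.86e+05, so δQ = 0.0937 × 6.86e+05 = 64300.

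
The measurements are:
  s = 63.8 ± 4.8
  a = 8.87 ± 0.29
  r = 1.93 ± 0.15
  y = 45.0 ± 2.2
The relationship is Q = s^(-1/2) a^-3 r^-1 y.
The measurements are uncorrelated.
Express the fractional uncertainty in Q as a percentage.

For a monomial Q ∝ s^(-1/2), a^-3, r^-1, y, fractional errors add in quadrature:
  (−½·δs/s)² = (-0.5×0.0752)² = 0.00142;  (-3·δa/a)² = (-3×0.0327)² = 0.00962;  (-1·δr/r)² = (-1×0.0777)² = 0.00604;  (1·δy/y)² = (1×0.0489)² = 0.00239
δQ/Q = √(0.0195) = 0.140

14.0%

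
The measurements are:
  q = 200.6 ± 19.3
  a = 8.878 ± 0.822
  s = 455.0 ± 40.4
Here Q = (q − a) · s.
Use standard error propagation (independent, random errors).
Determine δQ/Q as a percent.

Let u = q − a = 191.7. δu = √(δq² + δa²) = √(372 + 0.676) = 19.3, so δu/u = 0.101.
Q is then a monomial in u, s:
δQ/Q = √((δu/u)² + (1·δs/s)²) = √(0.0102 + 0.00788) = 0.134

13.4%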